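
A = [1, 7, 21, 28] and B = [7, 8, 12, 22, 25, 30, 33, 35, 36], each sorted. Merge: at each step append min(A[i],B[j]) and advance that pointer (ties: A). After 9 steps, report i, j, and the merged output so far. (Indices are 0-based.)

i=4, j=5, merged so far=[1, 7, 7, 8, 12, 21, 22, 25, 28]

i=0 j=0: A[i]=1<=B[j]=7 take 1, i++
i=1 j=0: A[i]=7<=B[j]=7 take 7, i++
i=2 j=0: A[i]=21>B[j]=7 take 7, j++
i=2 j=1: A[i]=21>B[j]=8 take 8, j++
i=2 j=2: A[i]=21>B[j]=12 take 12, j++
i=2 j=3: A[i]=21<=B[j]=22 take 21, i++
i=3 j=3: A[i]=28>B[j]=22 take 22, j++
i=3 j=4: A[i]=28>B[j]=25 take 25, j++
i=3 j=5: A[i]=28<=B[j]=30 take 28, i++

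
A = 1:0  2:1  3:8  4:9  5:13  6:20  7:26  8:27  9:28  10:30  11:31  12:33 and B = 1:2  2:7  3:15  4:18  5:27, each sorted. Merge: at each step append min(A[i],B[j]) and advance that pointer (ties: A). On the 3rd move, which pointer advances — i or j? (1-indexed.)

[i=1,j=1] A[i]=0<=B[j]=2 take 0 → i++
[i=2,j=1] A[i]=1<=B[j]=2 take 1 → i++
[i=3,j=1] A[i]=8>B[j]=2 take 2 → j++

j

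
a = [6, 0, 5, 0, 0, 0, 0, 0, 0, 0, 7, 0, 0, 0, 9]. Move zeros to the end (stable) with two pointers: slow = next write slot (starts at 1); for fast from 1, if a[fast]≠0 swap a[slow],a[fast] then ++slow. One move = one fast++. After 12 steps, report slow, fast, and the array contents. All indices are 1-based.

slow=4, fast=13, a=[6, 5, 7, 0, 0, 0, 0, 0, 0, 0, 0, 0, 0, 0, 9]

(s=1,f=1) a[fast]=6≠0 swap→a[1]=6 → slow++,fast++
(s=2,f=2) a[fast]=0 → fast++
(s=2,f=3) a[fast]=5≠0 swap→a[2]=5 → slow++,fast++
(s=3,f=4) a[fast]=0 → fast++
(s=3,f=5) a[fast]=0 → fast++
(s=3,f=6) a[fast]=0 → fast++
(s=3,f=7) a[fast]=0 → fast++
(s=3,f=8) a[fast]=0 → fast++
(s=3,f=9) a[fast]=0 → fast++
(s=3,f=10) a[fast]=0 → fast++
(s=3,f=11) a[fast]=7≠0 swap→a[3]=7 → slow++,fast++
(s=4,f=12) a[fast]=0 → fast++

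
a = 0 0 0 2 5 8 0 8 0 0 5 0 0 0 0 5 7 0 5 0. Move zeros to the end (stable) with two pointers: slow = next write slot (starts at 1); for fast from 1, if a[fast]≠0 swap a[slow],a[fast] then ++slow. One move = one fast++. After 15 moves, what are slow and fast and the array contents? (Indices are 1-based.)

slow=6, fast=16, a=[2, 5, 8, 8, 5, 0, 0, 0, 0, 0, 0, 0, 0, 0, 0, 5, 7, 0, 5, 0]

slow=1 fast=1: a[fast]=0, fast++
slow=1 fast=2: a[fast]=0, fast++
slow=1 fast=3: a[fast]=0, fast++
slow=1 fast=4: a[fast]=2≠0 swap→a[1]=2, slow++,fast++
slow=2 fast=5: a[fast]=5≠0 swap→a[2]=5, slow++,fast++
slow=3 fast=6: a[fast]=8≠0 swap→a[3]=8, slow++,fast++
slow=4 fast=7: a[fast]=0, fast++
slow=4 fast=8: a[fast]=8≠0 swap→a[4]=8, slow++,fast++
slow=5 fast=9: a[fast]=0, fast++
slow=5 fast=10: a[fast]=0, fast++
slow=5 fast=11: a[fast]=5≠0 swap→a[5]=5, slow++,fast++
slow=6 fast=12: a[fast]=0, fast++
slow=6 fast=13: a[fast]=0, fast++
slow=6 fast=14: a[fast]=0, fast++
slow=6 fast=15: a[fast]=0, fast++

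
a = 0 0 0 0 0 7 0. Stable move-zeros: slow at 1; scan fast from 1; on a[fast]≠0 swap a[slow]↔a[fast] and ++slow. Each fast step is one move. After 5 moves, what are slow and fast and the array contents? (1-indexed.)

slow=1, fast=6, a=[0, 0, 0, 0, 0, 7, 0]

slow=1 fast=1: a[fast]=0, fast++
slow=1 fast=2: a[fast]=0, fast++
slow=1 fast=3: a[fast]=0, fast++
slow=1 fast=4: a[fast]=0, fast++
slow=1 fast=5: a[fast]=0, fast++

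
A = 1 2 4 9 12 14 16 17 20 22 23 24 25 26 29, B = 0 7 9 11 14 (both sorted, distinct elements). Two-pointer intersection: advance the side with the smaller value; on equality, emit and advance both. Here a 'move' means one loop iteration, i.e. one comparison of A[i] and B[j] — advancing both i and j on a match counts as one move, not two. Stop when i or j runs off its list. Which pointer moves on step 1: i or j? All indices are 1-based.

j

[i=1,j=1] 1>0 → j++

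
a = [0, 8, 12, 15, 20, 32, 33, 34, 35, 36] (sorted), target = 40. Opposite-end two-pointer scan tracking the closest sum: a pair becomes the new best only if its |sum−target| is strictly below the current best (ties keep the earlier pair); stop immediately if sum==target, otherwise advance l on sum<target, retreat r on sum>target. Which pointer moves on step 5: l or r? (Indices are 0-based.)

r

[0,9] 0+36=36 d=4 * → l++
[1,9] 8+36=44 d=4 → r--
[1,8] 8+35=43 d=3 * → r--
[1,7] 8+34=42 d=2 * → r--
[1,6] 8+33=41 d=1 * → r--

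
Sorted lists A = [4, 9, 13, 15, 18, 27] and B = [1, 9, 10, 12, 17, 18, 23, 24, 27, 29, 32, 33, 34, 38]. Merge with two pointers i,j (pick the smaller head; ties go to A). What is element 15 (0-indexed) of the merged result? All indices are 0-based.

[i=0,j=0] A[i]=4>B[j]=1 take 1 → j++
[i=0,j=1] A[i]=4<=B[j]=9 take 4 → i++
[i=1,j=1] A[i]=9<=B[j]=9 take 9 → i++
[i=2,j=1] A[i]=13>B[j]=9 take 9 → j++
[i=2,j=2] A[i]=13>B[j]=10 take 10 → j++
[i=2,j=3] A[i]=13>B[j]=12 take 12 → j++
[i=2,j=4] A[i]=13<=B[j]=17 take 13 → i++
[i=3,j=4] A[i]=15<=B[j]=17 take 15 → i++
[i=4,j=4] A[i]=18>B[j]=17 take 17 → j++
[i=4,j=5] A[i]=18<=B[j]=18 take 18 → i++
[i=5,j=5] A[i]=27>B[j]=18 take 18 → j++
[i=5,j=6] A[i]=27>B[j]=23 take 23 → j++
[i=5,j=7] A[i]=27>B[j]=24 take 24 → j++
[i=5,j=8] A[i]=27<=B[j]=27 take 27 → i++
[i=6,j=8] A done, take B[j]=27 → j++
[i=6,j=9] A done, take B[j]=29 → j++
[i=6,j=10] A done, take B[j]=32 → j++
[i=6,j=11] A done, take B[j]=33 → j++
[i=6,j=12] A done, take B[j]=34 → j++
[i=6,j=13] A done, take B[j]=38 → j++

merged[15] = 29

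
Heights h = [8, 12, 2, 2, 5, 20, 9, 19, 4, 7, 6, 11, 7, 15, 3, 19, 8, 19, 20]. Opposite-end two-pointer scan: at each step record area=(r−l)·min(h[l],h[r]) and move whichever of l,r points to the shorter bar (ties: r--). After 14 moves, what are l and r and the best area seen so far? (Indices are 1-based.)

l=6, r=10, best area=260

l=1 r=19: min(8,20)*18=144 best=144 *, l++
l=2 r=19: min(12,20)*17=204 best=204 *, l++
l=3 r=19: min(2,20)*16=32 best=204, l++
l=4 r=19: min(2,20)*15=30 best=204, l++
l=5 r=19: min(5,20)*14=70 best=204, l++
l=6 r=19: min(20,20)*13=260 best=260 *, r--
l=6 r=18: min(20,19)*12=228 best=260, r--
l=6 r=17: min(20,8)*11=88 best=260, r--
l=6 r=16: min(20,19)*10=190 best=260, r--
l=6 r=15: min(20,3)*9=27 best=260, r--
l=6 r=14: min(20,15)*8=120 best=260, r--
l=6 r=13: min(20,7)*7=49 best=260, r--
l=6 r=12: min(20,11)*6=66 best=260, r--
l=6 r=11: min(20,6)*5=30 best=260, r--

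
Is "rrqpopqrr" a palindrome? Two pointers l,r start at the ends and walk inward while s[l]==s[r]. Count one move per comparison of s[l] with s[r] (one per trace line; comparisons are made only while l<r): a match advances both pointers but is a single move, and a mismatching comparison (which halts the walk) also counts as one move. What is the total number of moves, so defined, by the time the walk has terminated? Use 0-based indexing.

4 moves

l=0 r=8: 'r'=='r', l++,r--
l=1 r=7: 'r'=='r', l++,r--
l=2 r=6: 'q'=='q', l++,r--
l=3 r=5: 'p'=='p', l++,r--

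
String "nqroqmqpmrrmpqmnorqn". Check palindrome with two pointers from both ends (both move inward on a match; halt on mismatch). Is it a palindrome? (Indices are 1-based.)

[1,20] 'n'=='n' → l++,r--
[2,19] 'q'=='q' → l++,r--
[3,18] 'r'=='r' → l++,r--
[4,17] 'o'=='o' → l++,r--
[5,16] 'q'!='n' → stop

not a palindrome (mismatch at 5,16)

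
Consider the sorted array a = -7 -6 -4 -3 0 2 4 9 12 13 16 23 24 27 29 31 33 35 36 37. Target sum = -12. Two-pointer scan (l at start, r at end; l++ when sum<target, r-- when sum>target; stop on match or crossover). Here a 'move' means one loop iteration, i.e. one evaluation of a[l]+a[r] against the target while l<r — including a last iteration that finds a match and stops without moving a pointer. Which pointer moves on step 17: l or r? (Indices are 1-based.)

[1,20] -7+37=30 >-12 → r--
[1,19] -7+36=29 >-12 → r--
[1,18] -7+35=28 >-12 → r--
[1,17] -7+33=26 >-12 → r--
[1,16] -7+31=24 >-12 → r--
[1,15] -7+29=22 >-12 → r--
[1,14] -7+27=20 >-12 → r--
[1,13] -7+24=17 >-12 → r--
[1,12] -7+23=16 >-12 → r--
[1,11] -7+16=9 >-12 → r--
[1,10] -7+13=6 >-12 → r--
[1,9] -7+12=5 >-12 → r--
[1,8] -7+9=2 >-12 → r--
[1,7] -7+4=-3 >-12 → r--
[1,6] -7+2=-5 >-12 → r--
[1,5] -7+0=-7 >-12 → r--
[1,4] -7+-3=-10 >-12 → r--

r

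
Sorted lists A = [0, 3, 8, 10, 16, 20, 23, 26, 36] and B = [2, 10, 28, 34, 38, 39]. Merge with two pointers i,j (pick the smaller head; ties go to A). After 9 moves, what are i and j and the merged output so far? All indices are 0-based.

i=7, j=2, merged so far=[0, 2, 3, 8, 10, 10, 16, 20, 23]

[i=0,j=0] A[i]=0<=B[j]=2 take 0 → i++
[i=1,j=0] A[i]=3>B[j]=2 take 2 → j++
[i=1,j=1] A[i]=3<=B[j]=10 take 3 → i++
[i=2,j=1] A[i]=8<=B[j]=10 take 8 → i++
[i=3,j=1] A[i]=10<=B[j]=10 take 10 → i++
[i=4,j=1] A[i]=16>B[j]=10 take 10 → j++
[i=4,j=2] A[i]=16<=B[j]=28 take 16 → i++
[i=5,j=2] A[i]=20<=B[j]=28 take 20 → i++
[i=6,j=2] A[i]=23<=B[j]=28 take 23 → i++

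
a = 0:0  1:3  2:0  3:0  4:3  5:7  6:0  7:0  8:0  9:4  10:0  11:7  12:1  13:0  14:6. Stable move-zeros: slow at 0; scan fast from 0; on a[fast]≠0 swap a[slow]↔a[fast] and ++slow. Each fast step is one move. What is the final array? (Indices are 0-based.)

[3, 3, 7, 4, 7, 1, 6, 0, 0, 0, 0, 0, 0, 0, 0]

(s=0,f=0) a[fast]=0 → fast++
(s=0,f=1) a[fast]=3≠0 swap→a[0]=3 → slow++,fast++
(s=1,f=2) a[fast]=0 → fast++
(s=1,f=3) a[fast]=0 → fast++
(s=1,f=4) a[fast]=3≠0 swap→a[1]=3 → slow++,fast++
(s=2,f=5) a[fast]=7≠0 swap→a[2]=7 → slow++,fast++
(s=3,f=6) a[fast]=0 → fast++
(s=3,f=7) a[fast]=0 → fast++
(s=3,f=8) a[fast]=0 → fast++
(s=3,f=9) a[fast]=4≠0 swap→a[3]=4 → slow++,fast++
(s=4,f=10) a[fast]=0 → fast++
(s=4,f=11) a[fast]=7≠0 swap→a[4]=7 → slow++,fast++
(s=5,f=12) a[fast]=1≠0 swap→a[5]=1 → slow++,fast++
(s=6,f=13) a[fast]=0 → fast++
(s=6,f=14) a[fast]=6≠0 swap→a[6]=6 → slow++,fast++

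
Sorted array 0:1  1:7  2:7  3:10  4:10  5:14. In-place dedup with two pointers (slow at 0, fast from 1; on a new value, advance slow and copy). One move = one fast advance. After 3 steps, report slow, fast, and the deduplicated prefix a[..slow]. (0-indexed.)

slow=2, fast=4, prefix=[1, 7, 10]

slow=0 fast=1: a[fast]=7≠a[slow]=1 write a[1]=7, slow++,fast++
slow=1 fast=2: a[fast]=7=a[slow] dup, fast++
slow=1 fast=3: a[fast]=10≠a[slow]=7 write a[2]=10, slow++,fast++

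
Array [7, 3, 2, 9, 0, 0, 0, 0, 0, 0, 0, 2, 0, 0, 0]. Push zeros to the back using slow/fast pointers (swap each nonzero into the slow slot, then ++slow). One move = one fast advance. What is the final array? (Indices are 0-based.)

slow=0 fast=0: a[fast]=7≠0 swap→a[0]=7, slow++,fast++
slow=1 fast=1: a[fast]=3≠0 swap→a[1]=3, slow++,fast++
slow=2 fast=2: a[fast]=2≠0 swap→a[2]=2, slow++,fast++
slow=3 fast=3: a[fast]=9≠0 swap→a[3]=9, slow++,fast++
slow=4 fast=4: a[fast]=0, fast++
slow=4 fast=5: a[fast]=0, fast++
slow=4 fast=6: a[fast]=0, fast++
slow=4 fast=7: a[fast]=0, fast++
slow=4 fast=8: a[fast]=0, fast++
slow=4 fast=9: a[fast]=0, fast++
slow=4 fast=10: a[fast]=0, fast++
slow=4 fast=11: a[fast]=2≠0 swap→a[4]=2, slow++,fast++
slow=5 fast=12: a[fast]=0, fast++
slow=5 fast=13: a[fast]=0, fast++
slow=5 fast=14: a[fast]=0, fast++

[7, 3, 2, 9, 2, 0, 0, 0, 0, 0, 0, 0, 0, 0, 0]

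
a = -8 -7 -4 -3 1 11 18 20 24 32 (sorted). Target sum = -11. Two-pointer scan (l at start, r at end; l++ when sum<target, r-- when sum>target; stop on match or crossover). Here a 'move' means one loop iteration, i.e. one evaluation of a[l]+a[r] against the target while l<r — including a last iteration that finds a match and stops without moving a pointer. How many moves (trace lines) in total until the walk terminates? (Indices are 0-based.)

7 moves

[0,9] -8+32=24 >-11 → r--
[0,8] -8+24=16 >-11 → r--
[0,7] -8+20=12 >-11 → r--
[0,6] -8+18=10 >-11 → r--
[0,5] -8+11=3 >-11 → r--
[0,4] -8+1=-7 >-11 → r--
[0,3] -8+-3=-11 → found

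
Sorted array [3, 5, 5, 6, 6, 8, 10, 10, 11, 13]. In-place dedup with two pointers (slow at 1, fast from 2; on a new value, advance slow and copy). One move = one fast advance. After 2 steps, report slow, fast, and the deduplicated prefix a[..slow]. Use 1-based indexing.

(s=1,f=2) a[fast]=5≠a[slow]=3 write a[2]=5 → slow++,fast++
(s=2,f=3) a[fast]=5=a[slow] dup → fast++

slow=2, fast=4, prefix=[3, 5]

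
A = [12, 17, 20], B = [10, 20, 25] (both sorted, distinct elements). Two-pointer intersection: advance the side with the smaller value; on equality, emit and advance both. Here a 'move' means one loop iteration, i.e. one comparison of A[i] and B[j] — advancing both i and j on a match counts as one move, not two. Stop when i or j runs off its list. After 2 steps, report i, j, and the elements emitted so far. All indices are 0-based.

i=1, j=1, emitted=[]

[i=0,j=0] 12>10 → j++
[i=0,j=1] 12<20 → i++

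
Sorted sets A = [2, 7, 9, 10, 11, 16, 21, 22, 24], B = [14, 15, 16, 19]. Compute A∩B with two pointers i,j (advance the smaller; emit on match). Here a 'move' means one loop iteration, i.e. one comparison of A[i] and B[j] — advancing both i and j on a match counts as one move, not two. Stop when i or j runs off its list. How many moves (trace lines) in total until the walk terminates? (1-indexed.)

[i=1,j=1] 2<14 → i++
[i=2,j=1] 7<14 → i++
[i=3,j=1] 9<14 → i++
[i=4,j=1] 10<14 → i++
[i=5,j=1] 11<14 → i++
[i=6,j=1] 16>14 → j++
[i=6,j=2] 16>15 → j++
[i=6,j=3] 16==16 emit → i++,j++
[i=7,j=4] 21>19 → j++

9 moves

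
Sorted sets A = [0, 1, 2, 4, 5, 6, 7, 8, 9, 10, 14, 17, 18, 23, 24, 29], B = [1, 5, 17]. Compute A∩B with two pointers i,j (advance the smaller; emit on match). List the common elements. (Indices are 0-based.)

[i=0,j=0] 0<1 → i++
[i=1,j=0] 1==1 emit → i++,j++
[i=2,j=1] 2<5 → i++
[i=3,j=1] 4<5 → i++
[i=4,j=1] 5==5 emit → i++,j++
[i=5,j=2] 6<17 → i++
[i=6,j=2] 7<17 → i++
[i=7,j=2] 8<17 → i++
[i=8,j=2] 9<17 → i++
[i=9,j=2] 10<17 → i++
[i=10,j=2] 14<17 → i++
[i=11,j=2] 17==17 emit → i++,j++

intersection = [1, 5, 17]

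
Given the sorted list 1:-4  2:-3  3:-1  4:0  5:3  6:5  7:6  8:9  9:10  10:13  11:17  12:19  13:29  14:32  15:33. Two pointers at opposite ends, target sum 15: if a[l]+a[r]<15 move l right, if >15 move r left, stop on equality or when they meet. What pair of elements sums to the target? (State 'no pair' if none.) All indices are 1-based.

[1,15] -4+33=29 >15 → r--
[1,14] -4+32=28 >15 → r--
[1,13] -4+29=25 >15 → r--
[1,12] -4+19=15 → found

(-4, 19)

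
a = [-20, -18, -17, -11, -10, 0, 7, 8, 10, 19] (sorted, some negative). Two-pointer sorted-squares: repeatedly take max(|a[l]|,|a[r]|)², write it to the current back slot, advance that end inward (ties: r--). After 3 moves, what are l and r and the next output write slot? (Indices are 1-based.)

l=3, r=9, next write slot=7

[1,10] |-20|>|19| out[10]=400 → l++
[2,10] |-18|<=|19| out[9]=361 → r--
[2,9] |-18|>|10| out[8]=324 → l++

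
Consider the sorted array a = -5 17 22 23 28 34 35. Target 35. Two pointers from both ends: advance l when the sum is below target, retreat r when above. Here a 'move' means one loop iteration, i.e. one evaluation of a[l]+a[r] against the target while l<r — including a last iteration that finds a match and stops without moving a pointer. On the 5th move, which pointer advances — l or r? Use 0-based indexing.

r

[0,6] -5+35=30 <35 → l++
[1,6] 17+35=52 >35 → r--
[1,5] 17+34=51 >35 → r--
[1,4] 17+28=45 >35 → r--
[1,3] 17+23=40 >35 → r--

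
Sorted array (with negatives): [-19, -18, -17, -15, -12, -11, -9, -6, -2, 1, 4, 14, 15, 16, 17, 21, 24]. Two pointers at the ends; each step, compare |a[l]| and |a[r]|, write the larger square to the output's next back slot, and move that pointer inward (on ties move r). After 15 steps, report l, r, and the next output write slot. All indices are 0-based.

l=0 r=16: |-19|<=|24| out[16]=576, r--
l=0 r=15: |-19|<=|21| out[15]=441, r--
l=0 r=14: |-19|>|17| out[14]=361, l++
l=1 r=14: |-18|>|17| out[13]=324, l++
l=2 r=14: |-17|<=|17| out[12]=289, r--
l=2 r=13: |-17|>|16| out[11]=289, l++
l=3 r=13: |-15|<=|16| out[10]=256, r--
l=3 r=12: |-15|<=|15| out[9]=225, r--
l=3 r=11: |-15|>|14| out[8]=225, l++
l=4 r=11: |-12|<=|14| out[7]=196, r--
l=4 r=10: |-12|>|4| out[6]=144, l++
l=5 r=10: |-11|>|4| out[5]=121, l++
l=6 r=10: |-9|>|4| out[4]=81, l++
l=7 r=10: |-6|>|4| out[3]=36, l++
l=8 r=10: |-2|<=|4| out[2]=16, r--

l=8, r=9, next write slot=1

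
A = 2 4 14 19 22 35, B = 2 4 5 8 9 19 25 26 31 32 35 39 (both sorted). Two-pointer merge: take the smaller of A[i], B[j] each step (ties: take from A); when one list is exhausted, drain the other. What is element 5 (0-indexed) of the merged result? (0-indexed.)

merged[5] = 8

[i=0,j=0] A[i]=2<=B[j]=2 take 2 → i++
[i=1,j=0] A[i]=4>B[j]=2 take 2 → j++
[i=1,j=1] A[i]=4<=B[j]=4 take 4 → i++
[i=2,j=1] A[i]=14>B[j]=4 take 4 → j++
[i=2,j=2] A[i]=14>B[j]=5 take 5 → j++
[i=2,j=3] A[i]=14>B[j]=8 take 8 → j++
[i=2,j=4] A[i]=14>B[j]=9 take 9 → j++
[i=2,j=5] A[i]=14<=B[j]=19 take 14 → i++
[i=3,j=5] A[i]=19<=B[j]=19 take 19 → i++
[i=4,j=5] A[i]=22>B[j]=19 take 19 → j++
[i=4,j=6] A[i]=22<=B[j]=25 take 22 → i++
[i=5,j=6] A[i]=35>B[j]=25 take 25 → j++
[i=5,j=7] A[i]=35>B[j]=26 take 26 → j++
[i=5,j=8] A[i]=35>B[j]=31 take 31 → j++
[i=5,j=9] A[i]=35>B[j]=32 take 32 → j++
[i=5,j=10] A[i]=35<=B[j]=35 take 35 → i++
[i=6,j=10] A done, take B[j]=35 → j++
[i=6,j=11] A done, take B[j]=39 → j++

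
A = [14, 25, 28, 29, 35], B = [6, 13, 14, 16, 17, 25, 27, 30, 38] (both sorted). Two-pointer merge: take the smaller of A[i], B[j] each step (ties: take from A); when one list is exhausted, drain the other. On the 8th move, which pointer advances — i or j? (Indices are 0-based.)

j

[i=0,j=0] A[i]=14>B[j]=6 take 6 → j++
[i=0,j=1] A[i]=14>B[j]=13 take 13 → j++
[i=0,j=2] A[i]=14<=B[j]=14 take 14 → i++
[i=1,j=2] A[i]=25>B[j]=14 take 14 → j++
[i=1,j=3] A[i]=25>B[j]=16 take 16 → j++
[i=1,j=4] A[i]=25>B[j]=17 take 17 → j++
[i=1,j=5] A[i]=25<=B[j]=25 take 25 → i++
[i=2,j=5] A[i]=28>B[j]=25 take 25 → j++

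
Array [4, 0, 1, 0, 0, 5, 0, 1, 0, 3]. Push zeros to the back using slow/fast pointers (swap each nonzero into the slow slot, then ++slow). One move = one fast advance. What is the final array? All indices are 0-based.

[4, 1, 5, 1, 3, 0, 0, 0, 0, 0]

(s=0,f=0) a[fast]=4≠0 swap→a[0]=4 → slow++,fast++
(s=1,f=1) a[fast]=0 → fast++
(s=1,f=2) a[fast]=1≠0 swap→a[1]=1 → slow++,fast++
(s=2,f=3) a[fast]=0 → fast++
(s=2,f=4) a[fast]=0 → fast++
(s=2,f=5) a[fast]=5≠0 swap→a[2]=5 → slow++,fast++
(s=3,f=6) a[fast]=0 → fast++
(s=3,f=7) a[fast]=1≠0 swap→a[3]=1 → slow++,fast++
(s=4,f=8) a[fast]=0 → fast++
(s=4,f=9) a[fast]=3≠0 swap→a[4]=3 → slow++,fast++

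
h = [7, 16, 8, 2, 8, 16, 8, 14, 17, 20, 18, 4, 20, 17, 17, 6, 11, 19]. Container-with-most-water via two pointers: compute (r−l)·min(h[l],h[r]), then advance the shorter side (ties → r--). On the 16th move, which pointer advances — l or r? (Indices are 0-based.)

l=0 r=17: min(7,19)*17=119 best=119 *, l++
l=1 r=17: min(16,19)*16=256 best=256 *, l++
l=2 r=17: min(8,19)*15=120 best=256, l++
l=3 r=17: min(2,19)*14=28 best=256, l++
l=4 r=17: min(8,19)*13=104 best=256, l++
l=5 r=17: min(16,19)*12=192 best=256, l++
l=6 r=17: min(8,19)*11=88 best=256, l++
l=7 r=17: min(14,19)*10=140 best=256, l++
l=8 r=17: min(17,19)*9=153 best=256, l++
l=9 r=17: min(20,19)*8=152 best=256, r--
l=9 r=16: min(20,11)*7=77 best=256, r--
l=9 r=15: min(20,6)*6=36 best=256, r--
l=9 r=14: min(20,17)*5=85 best=256, r--
l=9 r=13: min(20,17)*4=68 best=256, r--
l=9 r=12: min(20,20)*3=60 best=256, r--
l=9 r=11: min(20,4)*2=8 best=256, r--

r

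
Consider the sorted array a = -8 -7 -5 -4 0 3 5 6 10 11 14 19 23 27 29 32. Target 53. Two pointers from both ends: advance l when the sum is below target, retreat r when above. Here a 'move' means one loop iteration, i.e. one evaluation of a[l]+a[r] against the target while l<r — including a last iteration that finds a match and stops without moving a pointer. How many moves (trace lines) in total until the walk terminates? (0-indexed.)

15 moves

[0,15] -8+32=24 <53 → l++
[1,15] -7+32=25 <53 → l++
[2,15] -5+32=27 <53 → l++
[3,15] -4+32=28 <53 → l++
[4,15] 0+32=32 <53 → l++
[5,15] 3+32=35 <53 → l++
[6,15] 5+32=37 <53 → l++
[7,15] 6+32=38 <53 → l++
[8,15] 10+32=42 <53 → l++
[9,15] 11+32=43 <53 → l++
[10,15] 14+32=46 <53 → l++
[11,15] 19+32=51 <53 → l++
[12,15] 23+32=55 >53 → r--
[12,14] 23+29=52 <53 → l++
[13,14] 27+29=56 >53 → r--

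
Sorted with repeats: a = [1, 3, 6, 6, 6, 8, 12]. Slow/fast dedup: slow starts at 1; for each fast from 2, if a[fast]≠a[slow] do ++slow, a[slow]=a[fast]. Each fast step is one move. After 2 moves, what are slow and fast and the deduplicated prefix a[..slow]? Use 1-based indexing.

(s=1,f=2) a[fast]=3≠a[slow]=1 write a[2]=3 → slow++,fast++
(s=2,f=3) a[fast]=6≠a[slow]=3 write a[3]=6 → slow++,fast++

slow=3, fast=4, prefix=[1, 3, 6]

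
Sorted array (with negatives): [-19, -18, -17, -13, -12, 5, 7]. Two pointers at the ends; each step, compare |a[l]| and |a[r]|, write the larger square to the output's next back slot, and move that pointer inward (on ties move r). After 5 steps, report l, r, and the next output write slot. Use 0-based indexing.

l=0 r=6: |-19|>|7| out[6]=361, l++
l=1 r=6: |-18|>|7| out[5]=324, l++
l=2 r=6: |-17|>|7| out[4]=289, l++
l=3 r=6: |-13|>|7| out[3]=169, l++
l=4 r=6: |-12|>|7| out[2]=144, l++

l=5, r=6, next write slot=1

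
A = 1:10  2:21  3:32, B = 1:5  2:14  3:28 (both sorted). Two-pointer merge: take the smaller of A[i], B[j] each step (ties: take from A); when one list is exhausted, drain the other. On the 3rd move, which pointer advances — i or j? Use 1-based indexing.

[i=1,j=1] A[i]=10>B[j]=5 take 5 → j++
[i=1,j=2] A[i]=10<=B[j]=14 take 10 → i++
[i=2,j=2] A[i]=21>B[j]=14 take 14 → j++

j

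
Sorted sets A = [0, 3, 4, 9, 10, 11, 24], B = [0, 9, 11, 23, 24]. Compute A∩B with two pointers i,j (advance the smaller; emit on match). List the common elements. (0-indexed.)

i=0 j=0: 0==0 emit, i++,j++
i=1 j=1: 3<9, i++
i=2 j=1: 4<9, i++
i=3 j=1: 9==9 emit, i++,j++
i=4 j=2: 10<11, i++
i=5 j=2: 11==11 emit, i++,j++
i=6 j=3: 24>23, j++
i=6 j=4: 24==24 emit, i++,j++

intersection = [0, 9, 11, 24]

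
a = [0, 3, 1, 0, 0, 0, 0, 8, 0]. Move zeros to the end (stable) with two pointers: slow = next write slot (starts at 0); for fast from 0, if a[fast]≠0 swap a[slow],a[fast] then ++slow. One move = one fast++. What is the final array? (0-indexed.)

[3, 1, 8, 0, 0, 0, 0, 0, 0]

slow=0 fast=0: a[fast]=0, fast++
slow=0 fast=1: a[fast]=3≠0 swap→a[0]=3, slow++,fast++
slow=1 fast=2: a[fast]=1≠0 swap→a[1]=1, slow++,fast++
slow=2 fast=3: a[fast]=0, fast++
slow=2 fast=4: a[fast]=0, fast++
slow=2 fast=5: a[fast]=0, fast++
slow=2 fast=6: a[fast]=0, fast++
slow=2 fast=7: a[fast]=8≠0 swap→a[2]=8, slow++,fast++
slow=3 fast=8: a[fast]=0, fast++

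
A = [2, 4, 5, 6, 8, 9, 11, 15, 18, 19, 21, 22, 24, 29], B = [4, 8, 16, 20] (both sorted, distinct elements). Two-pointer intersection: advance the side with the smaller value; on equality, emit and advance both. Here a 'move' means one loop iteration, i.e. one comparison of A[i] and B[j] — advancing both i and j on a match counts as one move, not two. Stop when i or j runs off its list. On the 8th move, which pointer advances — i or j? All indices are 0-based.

i

i=0 j=0: 2<4, i++
i=1 j=0: 4==4 emit, i++,j++
i=2 j=1: 5<8, i++
i=3 j=1: 6<8, i++
i=4 j=1: 8==8 emit, i++,j++
i=5 j=2: 9<16, i++
i=6 j=2: 11<16, i++
i=7 j=2: 15<16, i++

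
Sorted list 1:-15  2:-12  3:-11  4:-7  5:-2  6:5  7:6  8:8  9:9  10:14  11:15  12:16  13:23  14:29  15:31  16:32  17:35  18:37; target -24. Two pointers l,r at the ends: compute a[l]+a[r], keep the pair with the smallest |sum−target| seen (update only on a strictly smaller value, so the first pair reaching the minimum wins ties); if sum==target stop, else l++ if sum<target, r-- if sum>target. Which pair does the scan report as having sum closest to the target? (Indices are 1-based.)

pair (-12, -11) with sum -23 (|Δ|=1)

l=1 r=18: -15+37=22 d=46 *, r--
l=1 r=17: -15+35=20 d=44 *, r--
l=1 r=16: -15+32=17 d=41 *, r--
l=1 r=15: -15+31=16 d=40 *, r--
l=1 r=14: -15+29=14 d=38 *, r--
l=1 r=13: -15+23=8 d=32 *, r--
l=1 r=12: -15+16=1 d=25 *, r--
l=1 r=11: -15+15=0 d=24 *, r--
l=1 r=10: -15+14=-1 d=23 *, r--
l=1 r=9: -15+9=-6 d=18 *, r--
l=1 r=8: -15+8=-7 d=17 *, r--
l=1 r=7: -15+6=-9 d=15 *, r--
l=1 r=6: -15+5=-10 d=14 *, r--
l=1 r=5: -15+-2=-17 d=7 *, r--
l=1 r=4: -15+-7=-22 d=2 *, r--
l=1 r=3: -15+-11=-26 d=2, l++
l=2 r=3: -12+-11=-23 d=1 *, r--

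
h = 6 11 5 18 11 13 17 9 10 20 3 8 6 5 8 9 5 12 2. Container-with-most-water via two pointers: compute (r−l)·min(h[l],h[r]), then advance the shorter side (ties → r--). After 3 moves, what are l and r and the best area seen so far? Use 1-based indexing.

l=1 r=19: min(6,2)*18=36 best=36 *, r--
l=1 r=18: min(6,12)*17=102 best=102 *, l++
l=2 r=18: min(11,12)*16=176 best=176 *, l++

l=3, r=18, best area=176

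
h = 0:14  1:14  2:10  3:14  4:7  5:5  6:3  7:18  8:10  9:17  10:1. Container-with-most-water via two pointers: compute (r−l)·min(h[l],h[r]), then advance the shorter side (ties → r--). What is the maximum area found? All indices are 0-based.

max area = 126

[0,10] min(14,1)*10=10 best=10 * → r--
[0,9] min(14,17)*9=126 best=126 * → l++
[1,9] min(14,17)*8=112 best=126 → l++
[2,9] min(10,17)*7=70 best=126 → l++
[3,9] min(14,17)*6=84 best=126 → l++
[4,9] min(7,17)*5=35 best=126 → l++
[5,9] min(5,17)*4=20 best=126 → l++
[6,9] min(3,17)*3=9 best=126 → l++
[7,9] min(18,17)*2=34 best=126 → r--
[7,8] min(18,10)*1=10 best=126 → r--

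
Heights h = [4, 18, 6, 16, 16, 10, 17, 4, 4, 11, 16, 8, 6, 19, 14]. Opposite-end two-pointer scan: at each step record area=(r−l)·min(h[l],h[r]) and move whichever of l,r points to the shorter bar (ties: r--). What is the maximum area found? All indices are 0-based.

l=0 r=14: min(4,14)*14=56 best=56 *, l++
l=1 r=14: min(18,14)*13=182 best=182 *, r--
l=1 r=13: min(18,19)*12=216 best=216 *, l++
l=2 r=13: min(6,19)*11=66 best=216, l++
l=3 r=13: min(16,19)*10=160 best=216, l++
l=4 r=13: min(16,19)*9=144 best=216, l++
l=5 r=13: min(10,19)*8=80 best=216, l++
l=6 r=13: min(17,19)*7=119 best=216, l++
l=7 r=13: min(4,19)*6=24 best=216, l++
l=8 r=13: min(4,19)*5=20 best=216, l++
l=9 r=13: min(11,19)*4=44 best=216, l++
l=10 r=13: min(16,19)*3=48 best=216, l++
l=11 r=13: min(8,19)*2=16 best=216, l++
l=12 r=13: min(6,19)*1=6 best=216, l++

max area = 216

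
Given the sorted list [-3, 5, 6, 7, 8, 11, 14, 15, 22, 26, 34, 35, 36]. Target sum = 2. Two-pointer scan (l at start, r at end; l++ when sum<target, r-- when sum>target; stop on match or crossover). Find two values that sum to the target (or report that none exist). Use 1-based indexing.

[1,13] -3+36=33 >2 → r--
[1,12] -3+35=32 >2 → r--
[1,11] -3+34=31 >2 → r--
[1,10] -3+26=23 >2 → r--
[1,9] -3+22=19 >2 → r--
[1,8] -3+15=12 >2 → r--
[1,7] -3+14=11 >2 → r--
[1,6] -3+11=8 >2 → r--
[1,5] -3+8=5 >2 → r--
[1,4] -3+7=4 >2 → r--
[1,3] -3+6=3 >2 → r--
[1,2] -3+5=2 → found

(-3, 5)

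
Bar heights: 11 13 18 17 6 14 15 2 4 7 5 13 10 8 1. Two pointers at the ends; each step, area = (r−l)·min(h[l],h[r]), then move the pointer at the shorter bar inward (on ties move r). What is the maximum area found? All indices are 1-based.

l=1 r=15: min(11,1)*14=14 best=14 *, r--
l=1 r=14: min(11,8)*13=104 best=104 *, r--
l=1 r=13: min(11,10)*12=120 best=120 *, r--
l=1 r=12: min(11,13)*11=121 best=121 *, l++
l=2 r=12: min(13,13)*10=130 best=130 *, r--
l=2 r=11: min(13,5)*9=45 best=130, r--
l=2 r=10: min(13,7)*8=56 best=130, r--
l=2 r=9: min(13,4)*7=28 best=130, r--
l=2 r=8: min(13,2)*6=12 best=130, r--
l=2 r=7: min(13,15)*5=65 best=130, l++
l=3 r=7: min(18,15)*4=60 best=130, r--
l=3 r=6: min(18,14)*3=42 best=130, r--
l=3 r=5: min(18,6)*2=12 best=130, r--
l=3 r=4: min(18,17)*1=17 best=130, r--

max area = 130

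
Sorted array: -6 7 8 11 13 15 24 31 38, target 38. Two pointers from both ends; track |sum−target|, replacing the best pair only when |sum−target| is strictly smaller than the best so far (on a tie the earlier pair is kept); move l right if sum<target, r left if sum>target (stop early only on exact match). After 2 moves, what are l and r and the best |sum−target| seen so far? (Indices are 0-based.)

l=1, r=7, best |Δ|=6

l=0 r=8: -6+38=32 d=6 *, l++
l=1 r=8: 7+38=45 d=7, r--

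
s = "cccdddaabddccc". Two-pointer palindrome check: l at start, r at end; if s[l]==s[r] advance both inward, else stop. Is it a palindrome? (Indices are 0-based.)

[0,13] 'c'=='c' → l++,r--
[1,12] 'c'=='c' → l++,r--
[2,11] 'c'=='c' → l++,r--
[3,10] 'd'=='d' → l++,r--
[4,9] 'd'=='d' → l++,r--
[5,8] 'd'!='b' → stop

not a palindrome (mismatch at 5,8)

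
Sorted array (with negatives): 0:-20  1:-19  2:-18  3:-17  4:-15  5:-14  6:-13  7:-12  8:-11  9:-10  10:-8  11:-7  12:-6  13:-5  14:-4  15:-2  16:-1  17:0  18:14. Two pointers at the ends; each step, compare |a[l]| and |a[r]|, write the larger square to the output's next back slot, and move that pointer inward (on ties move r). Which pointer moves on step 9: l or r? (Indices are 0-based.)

[0,18] |-20|>|14| out[18]=400 → l++
[1,18] |-19|>|14| out[17]=361 → l++
[2,18] |-18|>|14| out[16]=324 → l++
[3,18] |-17|>|14| out[15]=289 → l++
[4,18] |-15|>|14| out[14]=225 → l++
[5,18] |-14|<=|14| out[13]=196 → r--
[5,17] |-14|>|0| out[12]=196 → l++
[6,17] |-13|>|0| out[11]=169 → l++
[7,17] |-12|>|0| out[10]=144 → l++

l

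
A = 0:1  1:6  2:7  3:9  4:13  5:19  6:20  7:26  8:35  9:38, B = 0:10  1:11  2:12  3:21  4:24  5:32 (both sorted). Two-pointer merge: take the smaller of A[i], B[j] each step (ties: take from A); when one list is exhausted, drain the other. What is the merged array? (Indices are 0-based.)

i=0 j=0: A[i]=1<=B[j]=10 take 1, i++
i=1 j=0: A[i]=6<=B[j]=10 take 6, i++
i=2 j=0: A[i]=7<=B[j]=10 take 7, i++
i=3 j=0: A[i]=9<=B[j]=10 take 9, i++
i=4 j=0: A[i]=13>B[j]=10 take 10, j++
i=4 j=1: A[i]=13>B[j]=11 take 11, j++
i=4 j=2: A[i]=13>B[j]=12 take 12, j++
i=4 j=3: A[i]=13<=B[j]=21 take 13, i++
i=5 j=3: A[i]=19<=B[j]=21 take 19, i++
i=6 j=3: A[i]=20<=B[j]=21 take 20, i++
i=7 j=3: A[i]=26>B[j]=21 take 21, j++
i=7 j=4: A[i]=26>B[j]=24 take 24, j++
i=7 j=5: A[i]=26<=B[j]=32 take 26, i++
i=8 j=5: A[i]=35>B[j]=32 take 32, j++
i=8 j=6: B done, take A[i]=35, i++
i=9 j=6: B done, take A[i]=38, i++

[1, 6, 7, 9, 10, 11, 12, 13, 19, 20, 21, 24, 26, 32, 35, 38]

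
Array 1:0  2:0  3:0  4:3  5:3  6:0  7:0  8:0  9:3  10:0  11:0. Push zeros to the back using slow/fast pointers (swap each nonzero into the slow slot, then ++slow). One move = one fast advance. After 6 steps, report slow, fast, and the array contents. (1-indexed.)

slow=1 fast=1: a[fast]=0, fast++
slow=1 fast=2: a[fast]=0, fast++
slow=1 fast=3: a[fast]=0, fast++
slow=1 fast=4: a[fast]=3≠0 swap→a[1]=3, slow++,fast++
slow=2 fast=5: a[fast]=3≠0 swap→a[2]=3, slow++,fast++
slow=3 fast=6: a[fast]=0, fast++

slow=3, fast=7, a=[3, 3, 0, 0, 0, 0, 0, 0, 3, 0, 0]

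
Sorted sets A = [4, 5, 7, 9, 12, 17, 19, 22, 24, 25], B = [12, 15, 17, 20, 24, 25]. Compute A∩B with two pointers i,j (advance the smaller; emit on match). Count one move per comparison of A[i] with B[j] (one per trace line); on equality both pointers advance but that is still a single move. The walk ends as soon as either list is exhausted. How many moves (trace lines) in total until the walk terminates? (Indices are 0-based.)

12 moves

[i=0,j=0] 4<12 → i++
[i=1,j=0] 5<12 → i++
[i=2,j=0] 7<12 → i++
[i=3,j=0] 9<12 → i++
[i=4,j=0] 12==12 emit → i++,j++
[i=5,j=1] 17>15 → j++
[i=5,j=2] 17==17 emit → i++,j++
[i=6,j=3] 19<20 → i++
[i=7,j=3] 22>20 → j++
[i=7,j=4] 22<24 → i++
[i=8,j=4] 24==24 emit → i++,j++
[i=9,j=5] 25==25 emit → i++,j++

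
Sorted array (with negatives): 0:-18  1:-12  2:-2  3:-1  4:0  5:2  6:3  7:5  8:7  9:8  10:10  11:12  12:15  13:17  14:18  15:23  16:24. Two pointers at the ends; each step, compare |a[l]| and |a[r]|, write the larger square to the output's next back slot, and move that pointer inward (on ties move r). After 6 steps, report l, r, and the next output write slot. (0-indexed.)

l=0 r=16: |-18|<=|24| out[16]=576, r--
l=0 r=15: |-18|<=|23| out[15]=529, r--
l=0 r=14: |-18|<=|18| out[14]=324, r--
l=0 r=13: |-18|>|17| out[13]=324, l++
l=1 r=13: |-12|<=|17| out[12]=289, r--
l=1 r=12: |-12|<=|15| out[11]=225, r--

l=1, r=11, next write slot=10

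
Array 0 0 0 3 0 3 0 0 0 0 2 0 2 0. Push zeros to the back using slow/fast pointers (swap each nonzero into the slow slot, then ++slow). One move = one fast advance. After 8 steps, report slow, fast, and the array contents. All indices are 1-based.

slow=3, fast=9, a=[3, 3, 0, 0, 0, 0, 0, 0, 0, 0, 2, 0, 2, 0]

(s=1,f=1) a[fast]=0 → fast++
(s=1,f=2) a[fast]=0 → fast++
(s=1,f=3) a[fast]=0 → fast++
(s=1,f=4) a[fast]=3≠0 swap→a[1]=3 → slow++,fast++
(s=2,f=5) a[fast]=0 → fast++
(s=2,f=6) a[fast]=3≠0 swap→a[2]=3 → slow++,fast++
(s=3,f=7) a[fast]=0 → fast++
(s=3,f=8) a[fast]=0 → fast++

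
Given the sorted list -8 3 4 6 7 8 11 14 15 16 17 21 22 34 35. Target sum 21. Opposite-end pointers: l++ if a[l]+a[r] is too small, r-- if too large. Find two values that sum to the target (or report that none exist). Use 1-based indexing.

l=1 r=15: -8+35=27 >21, r--
l=1 r=14: -8+34=26 >21, r--
l=1 r=13: -8+22=14 <21, l++
l=2 r=13: 3+22=25 >21, r--
l=2 r=12: 3+21=24 >21, r--
l=2 r=11: 3+17=20 <21, l++
l=3 r=11: 4+17=21, found

(4, 17)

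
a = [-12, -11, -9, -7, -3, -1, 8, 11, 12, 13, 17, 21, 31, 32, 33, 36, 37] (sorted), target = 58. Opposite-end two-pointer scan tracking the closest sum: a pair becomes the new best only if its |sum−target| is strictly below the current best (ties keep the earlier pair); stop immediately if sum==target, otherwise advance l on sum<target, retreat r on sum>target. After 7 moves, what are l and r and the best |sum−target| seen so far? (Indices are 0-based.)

l=7, r=16, best |Δ|=13

l=0 r=16: -12+37=25 d=33 *, l++
l=1 r=16: -11+37=26 d=32 *, l++
l=2 r=16: -9+37=28 d=30 *, l++
l=3 r=16: -7+37=30 d=28 *, l++
l=4 r=16: -3+37=34 d=24 *, l++
l=5 r=16: -1+37=36 d=22 *, l++
l=6 r=16: 8+37=45 d=13 *, l++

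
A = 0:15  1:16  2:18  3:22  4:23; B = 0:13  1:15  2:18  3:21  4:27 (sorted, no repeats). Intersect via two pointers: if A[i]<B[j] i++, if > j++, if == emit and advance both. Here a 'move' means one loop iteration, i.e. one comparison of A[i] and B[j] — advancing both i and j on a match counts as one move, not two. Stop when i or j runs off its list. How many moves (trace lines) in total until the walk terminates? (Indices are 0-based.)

7 moves

[i=0,j=0] 15>13 → j++
[i=0,j=1] 15==15 emit → i++,j++
[i=1,j=2] 16<18 → i++
[i=2,j=2] 18==18 emit → i++,j++
[i=3,j=3] 22>21 → j++
[i=3,j=4] 22<27 → i++
[i=4,j=4] 23<27 → i++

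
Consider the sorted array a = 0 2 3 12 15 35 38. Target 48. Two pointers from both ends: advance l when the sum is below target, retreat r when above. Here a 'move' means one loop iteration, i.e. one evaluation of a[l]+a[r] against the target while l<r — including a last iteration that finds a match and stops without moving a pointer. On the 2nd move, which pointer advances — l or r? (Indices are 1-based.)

[1,7] 0+38=38 <48 → l++
[2,7] 2+38=40 <48 → l++

l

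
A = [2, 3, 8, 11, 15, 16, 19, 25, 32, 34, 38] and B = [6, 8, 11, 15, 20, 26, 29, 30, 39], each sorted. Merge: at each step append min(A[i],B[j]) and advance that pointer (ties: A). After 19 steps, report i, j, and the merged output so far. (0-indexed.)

i=11, j=8, merged so far=[2, 3, 6, 8, 8, 11, 11, 15, 15, 16, 19, 20, 25, 26, 29, 30, 32, 34, 38]

i=0 j=0: A[i]=2<=B[j]=6 take 2, i++
i=1 j=0: A[i]=3<=B[j]=6 take 3, i++
i=2 j=0: A[i]=8>B[j]=6 take 6, j++
i=2 j=1: A[i]=8<=B[j]=8 take 8, i++
i=3 j=1: A[i]=11>B[j]=8 take 8, j++
i=3 j=2: A[i]=11<=B[j]=11 take 11, i++
i=4 j=2: A[i]=15>B[j]=11 take 11, j++
i=4 j=3: A[i]=15<=B[j]=15 take 15, i++
i=5 j=3: A[i]=16>B[j]=15 take 15, j++
i=5 j=4: A[i]=16<=B[j]=20 take 16, i++
i=6 j=4: A[i]=19<=B[j]=20 take 19, i++
i=7 j=4: A[i]=25>B[j]=20 take 20, j++
i=7 j=5: A[i]=25<=B[j]=26 take 25, i++
i=8 j=5: A[i]=32>B[j]=26 take 26, j++
i=8 j=6: A[i]=32>B[j]=29 take 29, j++
i=8 j=7: A[i]=32>B[j]=30 take 30, j++
i=8 j=8: A[i]=32<=B[j]=39 take 32, i++
i=9 j=8: A[i]=34<=B[j]=39 take 34, i++
i=10 j=8: A[i]=38<=B[j]=39 take 38, i++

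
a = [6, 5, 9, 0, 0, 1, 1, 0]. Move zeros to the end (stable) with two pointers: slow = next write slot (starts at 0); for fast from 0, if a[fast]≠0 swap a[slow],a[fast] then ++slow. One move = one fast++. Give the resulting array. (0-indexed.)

(s=0,f=0) a[fast]=6≠0 swap→a[0]=6 → slow++,fast++
(s=1,f=1) a[fast]=5≠0 swap→a[1]=5 → slow++,fast++
(s=2,f=2) a[fast]=9≠0 swap→a[2]=9 → slow++,fast++
(s=3,f=3) a[fast]=0 → fast++
(s=3,f=4) a[fast]=0 → fast++
(s=3,f=5) a[fast]=1≠0 swap→a[3]=1 → slow++,fast++
(s=4,f=6) a[fast]=1≠0 swap→a[4]=1 → slow++,fast++
(s=5,f=7) a[fast]=0 → fast++

[6, 5, 9, 1, 1, 0, 0, 0]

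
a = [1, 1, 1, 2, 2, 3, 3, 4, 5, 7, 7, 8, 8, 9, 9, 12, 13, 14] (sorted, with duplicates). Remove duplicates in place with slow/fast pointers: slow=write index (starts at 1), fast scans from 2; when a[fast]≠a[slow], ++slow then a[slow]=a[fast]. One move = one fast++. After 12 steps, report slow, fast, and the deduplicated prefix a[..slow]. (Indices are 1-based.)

(s=1,f=2) a[fast]=1=a[slow] dup → fast++
(s=1,f=3) a[fast]=1=a[slow] dup → fast++
(s=1,f=4) a[fast]=2≠a[slow]=1 write a[2]=2 → slow++,fast++
(s=2,f=5) a[fast]=2=a[slow] dup → fast++
(s=2,f=6) a[fast]=3≠a[slow]=2 write a[3]=3 → slow++,fast++
(s=3,f=7) a[fast]=3=a[slow] dup → fast++
(s=3,f=8) a[fast]=4≠a[slow]=3 write a[4]=4 → slow++,fast++
(s=4,f=9) a[fast]=5≠a[slow]=4 write a[5]=5 → slow++,fast++
(s=5,f=10) a[fast]=7≠a[slow]=5 write a[6]=7 → slow++,fast++
(s=6,f=11) a[fast]=7=a[slow] dup → fast++
(s=6,f=12) a[fast]=8≠a[slow]=7 write a[7]=8 → slow++,fast++
(s=7,f=13) a[fast]=8=a[slow] dup → fast++

slow=7, fast=14, prefix=[1, 2, 3, 4, 5, 7, 8]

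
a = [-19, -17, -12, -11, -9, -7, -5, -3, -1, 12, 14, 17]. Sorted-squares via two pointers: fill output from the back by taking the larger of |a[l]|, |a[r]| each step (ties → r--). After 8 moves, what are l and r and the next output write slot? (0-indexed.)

l=5, r=8, next write slot=3

[0,11] |-19|>|17| out[11]=361 → l++
[1,11] |-17|<=|17| out[10]=289 → r--
[1,10] |-17|>|14| out[9]=289 → l++
[2,10] |-12|<=|14| out[8]=196 → r--
[2,9] |-12|<=|12| out[7]=144 → r--
[2,8] |-12|>|-1| out[6]=144 → l++
[3,8] |-11|>|-1| out[5]=121 → l++
[4,8] |-9|>|-1| out[4]=81 → l++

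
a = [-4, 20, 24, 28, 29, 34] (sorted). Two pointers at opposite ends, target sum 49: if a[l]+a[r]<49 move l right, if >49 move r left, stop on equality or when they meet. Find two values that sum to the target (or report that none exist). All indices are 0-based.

(20, 29)

l=0 r=5: -4+34=30 <49, l++
l=1 r=5: 20+34=54 >49, r--
l=1 r=4: 20+29=49, found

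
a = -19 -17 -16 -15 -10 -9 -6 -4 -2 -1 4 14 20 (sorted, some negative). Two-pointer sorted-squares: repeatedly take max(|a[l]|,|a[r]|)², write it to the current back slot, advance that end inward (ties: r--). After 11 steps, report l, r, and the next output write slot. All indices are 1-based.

[1,13] |-19|<=|20| out[13]=400 → r--
[1,12] |-19|>|14| out[12]=361 → l++
[2,12] |-17|>|14| out[11]=289 → l++
[3,12] |-16|>|14| out[10]=256 → l++
[4,12] |-15|>|14| out[9]=225 → l++
[5,12] |-10|<=|14| out[8]=196 → r--
[5,11] |-10|>|4| out[7]=100 → l++
[6,11] |-9|>|4| out[6]=81 → l++
[7,11] |-6|>|4| out[5]=36 → l++
[8,11] |-4|<=|4| out[4]=16 → r--
[8,10] |-4|>|-1| out[3]=16 → l++

l=9, r=10, next write slot=2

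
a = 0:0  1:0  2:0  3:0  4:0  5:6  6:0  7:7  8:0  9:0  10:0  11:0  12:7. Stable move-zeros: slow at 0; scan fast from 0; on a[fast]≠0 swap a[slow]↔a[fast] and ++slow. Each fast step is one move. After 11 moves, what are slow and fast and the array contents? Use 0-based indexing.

slow=0 fast=0: a[fast]=0, fast++
slow=0 fast=1: a[fast]=0, fast++
slow=0 fast=2: a[fast]=0, fast++
slow=0 fast=3: a[fast]=0, fast++
slow=0 fast=4: a[fast]=0, fast++
slow=0 fast=5: a[fast]=6≠0 swap→a[0]=6, slow++,fast++
slow=1 fast=6: a[fast]=0, fast++
slow=1 fast=7: a[fast]=7≠0 swap→a[1]=7, slow++,fast++
slow=2 fast=8: a[fast]=0, fast++
slow=2 fast=9: a[fast]=0, fast++
slow=2 fast=10: a[fast]=0, fast++

slow=2, fast=11, a=[6, 7, 0, 0, 0, 0, 0, 0, 0, 0, 0, 0, 7]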